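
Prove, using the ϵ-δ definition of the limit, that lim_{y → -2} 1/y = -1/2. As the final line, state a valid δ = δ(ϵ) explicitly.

δ = min(1, 2ϵ)

Suppose ϵ > 0. We seek δ > 0 such that 0 < |y + 2| < δ implies |1/y + 1/2| < ϵ.
|1/y + 1/2| = |-2 − y|/(2·|y|) = |y + 2|/(2|y|).
Restrict δ ≤ 1. Then |y + 2| < 1 gives |y| > 1, so 2|y| > 2.
Then |1/y + 1/2| < |y + 2|/2, which is < ϵ when |y + 2| < 2ϵ.
Take δ = min(1, 2ϵ). Then 0 < |y + 2| < δ gives both |y + 2| < 1 and |y + 2| < 2ϵ, so |1/y + 1/2| < ϵ.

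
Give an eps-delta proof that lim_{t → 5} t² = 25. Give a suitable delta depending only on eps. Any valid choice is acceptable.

Let eps > 0. We seek delta > 0 with 0 < |t − 5| < delta ⇒ |t² − 25| < eps.
Factor: t² − 25 = (t − 5)(t + 5), so |t² − 25| = |t − 5|·|t + 5|.
Impose delta ≤ 1 so that |t| < 6; then |t + 5| ≤ 11.
Hence |t² − 25| ≤ 11|t − 5|, which is < eps once |t − 5| < eps/11.
Take delta = min(1, eps/11). If 0 < |t − 5| < delta then both bounds hold and |t² − 25| ≤ 11|t − 5| < 11·(eps/11) = eps.

delta = min(1, eps/11)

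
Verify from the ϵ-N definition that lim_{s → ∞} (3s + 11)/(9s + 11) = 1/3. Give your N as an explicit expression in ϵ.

Fix ϵ > 0. We seek N > 0 such that s > N implies |(3s + 11)/(9s + 11) − (1/3)| < ϵ.
(3s + 11)/(9s + 11) − (1/3) = (9(3s + 11) − 3(9s + 11)) / (9(9s + 11)) = 66/(9(9s + 11)).
For s > 0 we have 9s + 11 > 9s, so |(3s + 11)/(9s + 11) − (1/3)| = 66/(9(9s + 11)) < 66/(9·9s) = (22/27)/s.
Thus |(3s + 11)/(9s + 11) − (1/3)| < ϵ whenever s > (22/27)/ϵ.
Take N = (22/27)/ϵ. If s > N then |(3s + 11)/(9s + 11) − (1/3)| < (22/27)/s < ϵ.

N = (22/27)/ϵ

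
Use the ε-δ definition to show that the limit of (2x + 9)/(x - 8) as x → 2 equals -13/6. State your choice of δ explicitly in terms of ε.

Let ε > 0. We want δ > 0 with 0 < |x − 2| < δ ⇒ |(2x + 9)/(x - 8) + 13/6| < ε.
Combining over a common denominator, (2x + 9)/(x - 8) + 13/6 = [(2x + 9)·(-6) − 13·(x - 8)] / [(-6)·(x - 8)] = -25(x − 2) / ((-6)(x - 8)).
So |(2x + 9)/(x - 8) + 13/6| = 25|x − 2| / (6·|x − 8|).
Restrict δ ≤ 3. Then |x − 2| < 3 gives |x − 8| = |(x − 2) + (-6)| ≥ 6 − 3 = 3.
Hence |(2x + 9)/(x - 8) + 13/6| < 25|x − 2|/(6·3) = (25/18)|x − 2|, which is < ε once |x − 2| < (18/25)ε.
Take δ = min(3, (18/25)ε). Then 0 < |x − 2| < δ forces both bounds, so |(2x + 9)/(x - 8) + 13/6| < ε.

δ = min(3, (18/25)ε)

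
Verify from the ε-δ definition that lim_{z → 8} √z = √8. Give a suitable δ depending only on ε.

δ = min(8, √8·ε)

Suppose ε > 0. We want δ > 0 such that 0 < |z − 8| < δ implies |√z − √8| < ε.
Multiplying by the conjugate, |√z − √8| = |z − 8|/(√z + √8).
Restrict δ ≤ 8 so that |z − 8| < 8 forces z > 0, and then √z + √8 > √8.
Hence |√z − √8| < |z − 8|/√8, which is < ε once |z − 8| < √8·ε.
Take δ = min(8, √8·ε). If 0 < |z − 8| < δ then z > 0 and |√z − √8| < |z − 8|/√8 < ε.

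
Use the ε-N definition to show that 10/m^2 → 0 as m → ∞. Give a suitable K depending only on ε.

K = (10/ε)^{1/2}

Let ε > 0. For m ≥ 1, |10/m^2 − 0| = 10/m^2.
10/m^2 < ε ⇔ m^2 > 10/ε ⇔ m > (10/ε)^{1/2}.
Take K = (10/ε)^{1/2}. Then m > K implies 10/m^2 < ε.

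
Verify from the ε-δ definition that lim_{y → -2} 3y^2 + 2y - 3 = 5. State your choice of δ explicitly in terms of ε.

Fix ε > 0. We want δ > 0 such that 0 < |y + 2| < δ implies |(3y^2 + 2y - 3) − 5| < ε.
(3y^2 + 2y - 3) − 5 = 3y^2 + 2y - 8 = (y + 2)(3y - 4).
So |(3y^2 + 2y - 3) − 5| = |y + 2|·|3y - 4|.
Assume first that |y + 2| < 2, so |y| < 4. Then |3y - 4| ≤ 3·4 + 4 = 16.
Hence |(3y^2 + 2y - 3) − 5| ≤ 16|y + 2| < ε provided |y + 2| < ε/16.
Take δ = min(2, ε/16). Then 0 < |y + 2| < δ gives both |y + 2| < 2 and |y + 2| < ε/16, so |(3y^2 + 2y - 3) − 5| < ε.

δ = min(2, ε/16)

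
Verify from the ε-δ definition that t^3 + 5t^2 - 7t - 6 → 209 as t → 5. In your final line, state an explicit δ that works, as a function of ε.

Fix ε > 0. We want δ > 0 such that 0 < |t − 5| < δ implies |(t^3 + 5t^2 - 7t - 6) − 209| < ε.
(t^3 + 5t^2 - 7t - 6) − 209 = t^3 + 5t^2 - 7t - 215 = (t − 5)(t^2 + 10t + 43).
So |(t^3 + 5t^2 - 7t - 6) − 209| = |t − 5|·|t^2 + 10t + 43|.
Assume first that |t − 5| < 1, so |t| < 6. Then |t^2 + 10t + 43| ≤ 6^2 + 10·6 + 43 = 139.
Hence |(t^3 + 5t^2 - 7t - 6) − 209| ≤ 139|t − 5| < ε provided |t − 5| < ε/139.
Choosing δ = min(1, ε/139) ensures both conditions, hence |(t^3 + 5t^2 - 7t - 6) − 209| < ε.

δ = min(1, ε/139)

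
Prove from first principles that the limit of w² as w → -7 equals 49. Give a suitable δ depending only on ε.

Let ε > 0. We seek δ > 0 with 0 < |w + 7| < δ ⇒ |w² − 49| < ε.
Factor: w² − 49 = (w + 7)(w - 7), so |w² − 49| = |w + 7|·|w - 7|.
Restrict δ ≤ 1. Then |w + 7| < 1 gives |w| < 8, so by the triangle inequality |w - 7| ≤ 8 + 7 = 15.
Hence |w² − 49| ≤ 15|w + 7|, which is < ε once |w + 7| < ε/15.
Take δ = min(1, ε/15). If 0 < |w + 7| < δ then both bounds hold and |w² − 49| ≤ 15|w + 7| < 15·(ε/15) = ε.

δ = min(1, ε/15)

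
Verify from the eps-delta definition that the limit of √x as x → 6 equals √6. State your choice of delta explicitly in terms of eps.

Suppose eps > 0. We want delta > 0 such that 0 < |x − 6| < delta implies |√x − √6| < eps.
Multiplying by the conjugate, |√x − √6| = |x − 6|/(√x + √6).
Restrict delta ≤ 6 so that |x − 6| < 6 forces x > 0, and then √x + √6 > √6.
Hence |√x − √6| < |x − 6|/√6, which is < eps once |x − 6| < √6·eps.
Take delta = min(6, √6·eps). If 0 < |x − 6| < delta then x > 0 and |√x − √6| < |x − 6|/√6 < eps.

delta = min(6, √6·eps)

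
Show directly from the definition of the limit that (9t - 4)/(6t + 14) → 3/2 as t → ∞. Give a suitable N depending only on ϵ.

N = (25/6)/ϵ

Suppose ϵ > 0. We seek N > 0 such that t > N implies |(9t - 4)/(6t + 14) − (3/2)| < ϵ.
(9t - 4)/(6t + 14) − (3/2) = (6(9t - 4) − 9(6t + 14)) / (6(6t + 14)) = -150/(6(6t + 14)).
For t > 0 we have 6t + 14 > 6t, so |(9t - 4)/(6t + 14) − (3/2)| = 150/(6(6t + 14)) < 150/(6·6t) = (25/6)/t.
Thus |(9t - 4)/(6t + 14) − (3/2)| < ϵ whenever t > (25/6)/ϵ.
Take N = (25/6)/ϵ. If t > N then |(9t - 4)/(6t + 14) − (3/2)| < (25/6)/t < ϵ.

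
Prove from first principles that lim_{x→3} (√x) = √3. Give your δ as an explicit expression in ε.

Fix ε > 0. We want δ > 0 such that 0 < |x − 3| < δ implies |√x − √3| < ε.
Rationalise: √x − √3 = (x − 3)/(√x + √3), so |√x − √3| = |x − 3|/(√x + √3).
Restrict δ ≤ 3 so that |x − 3| < 3 forces x > 0, and then √x + √3 > √3.
Hence |√x − √3| < |x − 3|/√3, which is < ε once |x − 3| < √3·ε.
Take δ = min(3, √3·ε). If 0 < |x − 3| < δ then x > 0 and |√x − √3| < |x − 3|/√3 < ε.

δ = min(3, √3·ε)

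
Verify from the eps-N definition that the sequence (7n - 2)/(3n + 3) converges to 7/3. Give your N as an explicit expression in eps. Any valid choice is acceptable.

Fix eps > 0. For n ≥ 1, |(7n - 2)/(3n + 3) − (7/3)| = |-27|/(3(3n + 3)) = 27/(3(3n + 3)).
Since 3n + 3 ≥ 3n for n ≥ 1, this is ≤ 27/(3·3n) = 3/n.
So |(7n - 2)/(3n + 3) − (7/3)| < eps whenever n > 3/eps.
Take N = 3/eps. If n > N then |(7n - 2)/(3n + 3) − (7/3)| ≤ 3/n < eps.

N = 3/eps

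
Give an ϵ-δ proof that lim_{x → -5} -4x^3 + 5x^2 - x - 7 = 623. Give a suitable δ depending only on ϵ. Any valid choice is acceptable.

δ = min(2, ϵ/497)

Let ϵ > 0. We want δ > 0 such that 0 < |x + 5| < δ implies |(-4x^3 + 5x^2 - x - 7) − 623| < ϵ.
(-4x^3 + 5x^2 - x - 7) − 623 = -4x^3 + 5x^2 - x - 630 = (x + 5)(-4x^2 + 25x - 126).
So |(-4x^3 + 5x^2 - x - 7) − 623| = |x + 5|·|-4x^2 + 25x - 126|.
Assume first that |x + 5| < 2, so |x| < 7. Then |-4x^2 + 25x - 126| ≤ 4·7^2 + 25·7 + 126 = 497.
Hence |(-4x^3 + 5x^2 - x - 7) − 623| ≤ 497|x + 5| < ϵ provided |x + 5| < ϵ/497.
Choosing δ = min(2, ϵ/497) ensures both conditions, hence |(-4x^3 + 5x^2 - x - 7) − 623| < ϵ.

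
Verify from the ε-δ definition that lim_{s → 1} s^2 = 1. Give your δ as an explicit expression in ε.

δ = min(1, ε/3)

Suppose ε > 0. We seek δ > 0 with 0 < |s − 1| < δ ⇒ |s^2 − 1| < ε.
Factor: s^2 − 1 = (s − 1)(s + 1), so |s^2 − 1| = |s − 1|·|s + 1|.
Impose δ ≤ 1 so that |s| < 2; then |s + 1| ≤ 3.
Hence |s^2 − 1| ≤ 3|s − 1|, which is < ε once |s − 1| < ε/3.
Take δ = min(1, ε/3). If 0 < |s − 1| < δ then both bounds hold and |s^2 − 1| ≤ 3|s − 1| < 3·(ε/3) = ε.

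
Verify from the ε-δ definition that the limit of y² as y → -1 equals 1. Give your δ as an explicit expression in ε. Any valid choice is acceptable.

δ = min(1, ε/3)

Fix ε > 0. We seek δ > 0 with 0 < |y + 1| < δ ⇒ |y² − 1| < ε.
Factor: y² − 1 = (y + 1)(y - 1), so |y² − 1| = |y + 1|·|y - 1|.
Impose δ ≤ 1 so that |y| < 2; then |y - 1| ≤ 3.
Hence |y² − 1| ≤ 3|y + 1|, which is < ε once |y + 1| < ε/3.
Take δ = min(1, ε/3). If 0 < |y + 1| < δ then both bounds hold and |y² − 1| ≤ 3|y + 1| < 3·(ε/3) = ε.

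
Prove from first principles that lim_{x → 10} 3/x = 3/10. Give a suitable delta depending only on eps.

Let eps > 0. We seek delta > 0 such that 0 < |x − 10| < delta implies |3/x − (3/10)| < eps.
|3/x − (3/10)| = 3·|10 − x|/(10·|x|) = 3|x − 10|/(10|x|).
Restrict delta ≤ 5. Then |x − 10| < 5 gives |x| > 5, so 10|x| > 50.
Then |3/x − (3/10)| < 3|x − 10|/50, which is < eps when |x − 10| < (50/3)eps.
Take delta = min(5, (50/3)eps). Then 0 < |x − 10| < delta gives both |x − 10| < 5 and |x − 10| < (50/3)eps, so |3/x − (3/10)| < eps.

delta = min(5, (50/3)eps)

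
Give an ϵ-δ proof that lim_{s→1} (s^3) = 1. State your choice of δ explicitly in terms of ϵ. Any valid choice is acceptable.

δ = min(2, ϵ/13)

Let ϵ > 0. We seek δ > 0 with 0 < |s − 1| < δ ⇒ |s^3 − 1| < ϵ.
Factor: s^3 − 1 = (s − 1)(s^2 + s + 1), so |s^3 − 1| = |s − 1|·|s^2 + s + 1|.
Impose δ ≤ 2 so that |s| < 3; then |s^2 + s + 1| ≤ 13.
Hence |s^3 − 1| ≤ 13|s − 1|, which is < ϵ once |s − 1| < ϵ/13.
Take δ = min(2, ϵ/13). If 0 < |s − 1| < δ then both bounds hold and |s^3 − 1| ≤ 13|s − 1| < 13·(ϵ/13) = ϵ.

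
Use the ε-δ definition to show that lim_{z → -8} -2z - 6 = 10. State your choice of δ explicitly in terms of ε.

Suppose ε > 0. We need δ > 0 so that 0 < |z + 8| < δ implies |(-2z - 6) − 10| < ε.
|(-2z - 6) − 10| = |-2z - 16| = 2|z + 8|.
Thus it suffices that |z + 8| < ε/2.
Take δ = ε/2. If 0 < |z + 8| < δ then |(-2z - 6) − 10| = 2|z + 8| < 2·(ε/2) = ε.

δ = ε/2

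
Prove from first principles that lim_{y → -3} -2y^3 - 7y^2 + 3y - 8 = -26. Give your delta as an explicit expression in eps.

delta = min(2, eps/61)

Let eps > 0 be given. We want delta > 0 such that 0 < |y + 3| < delta implies |(-2y^3 - 7y^2 + 3y - 8) + 26| < eps.
(-2y^3 - 7y^2 + 3y - 8) + 26 = -2y^3 - 7y^2 + 3y + 18 = (y + 3)(-2y^2 - y + 6).
So |(-2y^3 - 7y^2 + 3y - 8) + 26| = |y + 3|·|-2y^2 - y + 6|.
Require delta ≤ 2. Then |y + 3| < 2 gives |y| < 5, and by the triangle inequality |-2y^2 - y + 6| ≤ 2·5^2 + 5 + 6 = 61.
Hence |(-2y^3 - 7y^2 + 3y - 8) + 26| ≤ 61|y + 3| < eps provided |y + 3| < eps/61.
Take delta = min(2, eps/61). Then 0 < |y + 3| < delta gives both |y + 3| < 2 and |y + 3| < eps/61, so |(-2y^3 - 7y^2 + 3y - 8) + 26| < eps.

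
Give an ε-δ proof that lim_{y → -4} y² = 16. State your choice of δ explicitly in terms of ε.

δ = min(2, ε/10)

Fix ε > 0. We seek δ > 0 with 0 < |y + 4| < δ ⇒ |y² − 16| < ε.
Factor: y² − 16 = (y + 4)(y - 4), so |y² − 16| = |y + 4|·|y - 4|.
Impose δ ≤ 2 so that |y| < 6; then |y - 4| ≤ 10.
Hence |y² − 16| ≤ 10|y + 4|, which is < ε once |y + 4| < ε/10.
Take δ = min(2, ε/10). If 0 < |y + 4| < δ then both bounds hold and |y² − 16| ≤ 10|y + 4| < 10·(ε/10) = ε.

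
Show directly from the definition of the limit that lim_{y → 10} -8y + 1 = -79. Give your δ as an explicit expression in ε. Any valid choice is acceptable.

δ = ε/8

Fix ε > 0. We need δ > 0 so that 0 < |y − 10| < δ implies |(-8y + 1) + 79| < ε.
|(-8y + 1) + 79| = |-8y + 80| = 8|y − 10|.
So 8|y − 10| < ε exactly when |y − 10| < ε/8.
Take δ = ε/8. If 0 < |y − 10| < δ then |(-8y + 1) + 79| = 8|y − 10| < 8·(ε/8) = ε.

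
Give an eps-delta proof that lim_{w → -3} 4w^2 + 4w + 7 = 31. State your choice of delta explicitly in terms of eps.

delta = min(2, eps/28)

Let eps > 0. We want delta > 0 such that 0 < |w + 3| < delta implies |(4w^2 + 4w + 7) − 31| < eps.
(4w^2 + 4w + 7) − 31 = 4w^2 + 4w - 24 = (w + 3)(4w - 8).
So |(4w^2 + 4w + 7) − 31| = |w + 3|·|4w - 8|.
Require delta ≤ 2. Then |w + 3| < 2 gives |w| < 5, and by the triangle inequality |4w - 8| ≤ 4·5 + 8 = 28.
Hence |(4w^2 + 4w + 7) − 31| ≤ 28|w + 3| < eps provided |w + 3| < eps/28.
Take delta = min(2, eps/28). Then 0 < |w + 3| < delta gives both |w + 3| < 2 and |w + 3| < eps/28, so |(4w^2 + 4w + 7) − 31| < eps.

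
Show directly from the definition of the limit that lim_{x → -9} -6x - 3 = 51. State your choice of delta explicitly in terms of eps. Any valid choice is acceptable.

Suppose eps > 0. We need delta > 0 so that 0 < |x + 9| < delta implies |(-6x - 3) − 51| < eps.
Since (-6x - 3) − 51 = -6(x + 9), we have |(-6x - 3) − 51| = 6|x + 9|.
So 6|x + 9| < eps exactly when |x + 9| < eps/6.
Choosing delta = eps/6 gives |(-6x - 3) − 51| = 6|x + 9| < eps whenever |x + 9| < delta.

delta = eps/6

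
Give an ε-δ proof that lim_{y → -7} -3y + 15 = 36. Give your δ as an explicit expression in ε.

δ = ε/3

Suppose ε > 0. We need δ > 0 so that 0 < |y + 7| < δ implies |(-3y + 15) − 36| < ε.
Since (-3y + 15) − 36 = -3(y + 7), we have |(-3y + 15) − 36| = 3|y + 7|.
So 3|y + 7| < ε exactly when |y + 7| < ε/3.
Take δ = ε/3. If 0 < |y + 7| < δ then |(-3y + 15) − 36| = 3|y + 7| < 3·(ε/3) = ε.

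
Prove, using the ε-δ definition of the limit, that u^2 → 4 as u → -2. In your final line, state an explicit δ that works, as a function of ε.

δ = min(2, ε/6)

Suppose ε > 0. We seek δ > 0 with 0 < |u + 2| < δ ⇒ |u^2 − 4| < ε.
Factor: u^2 − 4 = (u + 2)(u - 2), so |u^2 − 4| = |u + 2|·|u - 2|.
Impose δ ≤ 2 so that |u| < 4; then |u - 2| ≤ 6.
Hence |u^2 − 4| ≤ 6|u + 2|, which is < ε once |u + 2| < ε/6.
Take δ = min(2, ε/6). If 0 < |u + 2| < δ then both bounds hold and |u^2 − 4| ≤ 6|u + 2| < 6·(ε/6) = ε.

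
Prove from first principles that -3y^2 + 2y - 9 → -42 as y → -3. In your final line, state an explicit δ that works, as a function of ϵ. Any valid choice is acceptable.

δ = min(1, ϵ/23)

Let ϵ > 0. We want δ > 0 such that 0 < |y + 3| < δ implies |(-3y^2 + 2y - 9) + 42| < ϵ.
(-3y^2 + 2y - 9) + 42 = -3y^2 + 2y + 33 = (y + 3)(-3y + 11).
So |(-3y^2 + 2y - 9) + 42| = |y + 3|·|-3y + 11|.
Require δ ≤ 1. Then |y + 3| < 1 gives |y| < 4, and by the triangle inequality |-3y + 11| ≤ 3·4 + 11 = 23.
Hence |(-3y^2 + 2y - 9) + 42| ≤ 23|y + 3| < ϵ provided |y + 3| < ϵ/23.
Take δ = min(1, ϵ/23). Then 0 < |y + 3| < δ gives both |y + 3| < 1 and |y + 3| < ϵ/23, so |(-3y^2 + 2y - 9) + 42| < ϵ.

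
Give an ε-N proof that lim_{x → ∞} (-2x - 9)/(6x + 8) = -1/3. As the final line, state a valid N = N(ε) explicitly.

Let ε > 0. We seek N > 0 such that x > N implies |(-2x - 9)/(6x + 8) + 1/3| < ε.
(-2x - 9)/(6x + 8) + 1/3 = (6(-2x - 9) − (-2)(6x + 8)) / (6(6x + 8)) = -38/(6(6x + 8)).
For x > 0 we have 6x + 8 > 6x, so |(-2x - 9)/(6x + 8) + 1/3| = 38/(6(6x + 8)) < 38/(6·6x) = (19/18)/x.
Thus |(-2x - 9)/(6x + 8) + 1/3| < ε whenever x > (19/18)/ε.
Take N = (19/18)/ε. If x > N then |(-2x - 9)/(6x + 8) + 1/3| < (19/18)/x < ε.

N = (19/18)/ε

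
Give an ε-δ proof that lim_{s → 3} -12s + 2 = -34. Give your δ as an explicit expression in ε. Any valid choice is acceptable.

Suppose ε > 0. We need δ > 0 so that 0 < |s − 3| < δ implies |(-12s + 2) + 34| < ε.
|(-12s + 2) + 34| = |-12s + 36| = 12|s − 3|.
So 12|s − 3| < ε exactly when |s − 3| < ε/12.
Choosing δ = ε/12 gives |(-12s + 2) + 34| = 12|s − 3| < ε whenever |s − 3| < δ.

δ = ε/12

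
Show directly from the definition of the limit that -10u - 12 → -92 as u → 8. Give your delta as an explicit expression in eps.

delta = eps/10

Fix eps > 0. We need delta > 0 so that 0 < |u − 8| < delta implies |(-10u - 12) + 92| < eps.
Since (-10u - 12) + 92 = -10(u − 8), we have |(-10u - 12) + 92| = 10|u − 8|.
So 10|u − 8| < eps exactly when |u − 8| < eps/10.
Choosing delta = eps/10 gives |(-10u - 12) + 92| = 10|u − 8| < eps whenever |u − 8| < delta.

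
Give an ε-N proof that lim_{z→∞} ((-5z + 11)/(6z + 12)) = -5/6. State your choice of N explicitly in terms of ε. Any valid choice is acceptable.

Fix ε > 0. We seek N > 0 such that z > N implies |(-5z + 11)/(6z + 12) + 5/6| < ε.
(-5z + 11)/(6z + 12) + 5/6 = (6(-5z + 11) − (-5)(6z + 12)) / (6(6z + 12)) = 126/(6(6z + 12)).
For z > 0 we have 6z + 12 > 6z, so |(-5z + 11)/(6z + 12) + 5/6| = 126/(6(6z + 12)) < 126/(6·6z) = (7/2)/z.
Thus |(-5z + 11)/(6z + 12) + 5/6| < ε whenever z > (7/2)/ε.
Take N = (7/2)/ε. If z > N then |(-5z + 11)/(6z + 12) + 5/6| < (7/2)/z < ε.

N = (7/2)/ε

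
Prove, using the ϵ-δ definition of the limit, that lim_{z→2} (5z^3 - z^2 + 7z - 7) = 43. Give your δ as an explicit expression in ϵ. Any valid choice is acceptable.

δ = min(1, ϵ/97)

Let ϵ > 0. We want δ > 0 such that 0 < |z − 2| < δ implies |(5z^3 - z^2 + 7z - 7) − 43| < ϵ.
(5z^3 - z^2 + 7z - 7) − 43 = 5z^3 - z^2 + 7z - 50 = (z − 2)(5z^2 + 9z + 25).
So |(5z^3 - z^2 + 7z - 7) − 43| = |z − 2|·|5z^2 + 9z + 25|.
Require δ ≤ 1. Then |z − 2| < 1 gives |z| < 3, and by the triangle inequality |5z^2 + 9z + 25| ≤ 5·3^2 + 9·3 + 25 = 97.
Hence |(5z^3 - z^2 + 7z - 7) − 43| ≤ 97|z − 2| < ϵ provided |z − 2| < ϵ/97.
Choosing δ = min(1, ϵ/97) ensures both conditions, hence |(5z^3 - z^2 + 7z - 7) − 43| < ϵ.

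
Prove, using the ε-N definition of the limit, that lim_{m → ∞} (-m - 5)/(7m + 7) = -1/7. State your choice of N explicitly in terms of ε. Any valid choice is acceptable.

N = (4/7)/ε

Let ε > 0. For m ≥ 1, |(-m - 5)/(7m + 7) + 1/7| = |-28|/(7(7m + 7)) = 28/(7(7m + 7)).
Since 7m + 7 ≥ 7m for m ≥ 1, this is ≤ 28/(7·7m) = (4/7)/m.
So |(-m - 5)/(7m + 7) + 1/7| < ε whenever m > (4/7)/ε.
Take N = (4/7)/ε. If m > N then |(-m - 5)/(7m + 7) + 1/7| ≤ (4/7)/m < ε.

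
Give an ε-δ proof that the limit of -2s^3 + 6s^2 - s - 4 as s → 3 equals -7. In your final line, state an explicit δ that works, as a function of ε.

δ = min(1, ε/33)

Suppose ε > 0. We want δ > 0 such that 0 < |s − 3| < δ implies |(-2s^3 + 6s^2 - s - 4) + 7| < ε.
(-2s^3 + 6s^2 - s - 4) + 7 = -2s^3 + 6s^2 - s + 3 = (s − 3)(-2s^2 - 1).
So |(-2s^3 + 6s^2 - s - 4) + 7| = |s − 3|·|-2s^2 - 1|.
Assume first that |s − 3| < 1, so |s| < 4. Then |-2s^2 - 1| ≤ 2·4^2 + 1 = 33.
Hence |(-2s^3 + 6s^2 - s - 4) + 7| ≤ 33|s − 3| < ε provided |s − 3| < ε/33.
Choosing δ = min(1, ε/33) ensures both conditions, hence |(-2s^3 + 6s^2 - s - 4) + 7| < ε.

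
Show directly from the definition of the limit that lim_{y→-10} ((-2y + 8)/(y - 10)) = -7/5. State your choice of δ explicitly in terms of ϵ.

Suppose ϵ > 0. We want δ > 0 with 0 < |y + 10| < δ ⇒ |(-2y + 8)/(y - 10) + 7/5| < ϵ.
Combining over a common denominator, (-2y + 8)/(y - 10) + 7/5 = [(-2y + 8)·(-20) − 28·(y - 10)] / [(-20)·(y - 10)] = 12(y + 10) / ((-20)(y - 10)).
So |(-2y + 8)/(y - 10) + 7/5| = 12|y + 10| / (20·|y − 10|).
Require δ ≤ 10, so |y − 10| ≥ |-20| − |y + 10| > 20 − 10 = 10.
Hence |(-2y + 8)/(y - 10) + 7/5| < 12|y + 10|/(20·10) = (3/50)|y + 10|, which is < ϵ once |y + 10| < (50/3)ϵ.
Take δ = min(10, (50/3)ϵ). Then 0 < |y + 10| < δ forces both bounds, so |(-2y + 8)/(y - 10) + 7/5| < ϵ.

δ = min(10, (50/3)ϵ)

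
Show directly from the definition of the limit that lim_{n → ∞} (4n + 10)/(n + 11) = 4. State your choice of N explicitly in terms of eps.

Suppose eps > 0. For n ≥ 1, |(4n + 10)/(n + 11) − 4| = |-34|/((n + 11)) = 34/((n + 11)).
Since n + 11 ≥ n for n ≥ 1, this is ≤ 34/(n) = 34/n.
So |(4n + 10)/(n + 11) − 4| < eps whenever n > 34/eps.
Take N = 34/eps. If n > N then |(4n + 10)/(n + 11) − 4| ≤ 34/n < eps.

N = 34/eps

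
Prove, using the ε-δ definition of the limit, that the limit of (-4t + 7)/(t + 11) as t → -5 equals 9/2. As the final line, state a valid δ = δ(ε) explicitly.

Fix ε > 0. We want δ > 0 with 0 < |t + 5| < δ ⇒ |(-4t + 7)/(t + 11) − (9/2)| < ε.
Combining over a common denominator, (-4t + 7)/(t + 11) − (9/2) = [(-4t + 7)·6 − 27·(t + 11)] / [6·(t + 11)] = -51(t + 5) / (6(t + 11)).
So |(-4t + 7)/(t + 11) − (9/2)| = 51|t + 5| / (6·|t + 11|).
Require δ ≤ 3, so |t + 11| ≥ |6| − |t + 5| > 6 − 3 = 3.
Hence |(-4t + 7)/(t + 11) − (9/2)| < 51|t + 5|/(6·3) = (17/6)|t + 5|, which is < ε once |t + 5| < (6/17)ε.
Take δ = min(3, (6/17)ε). Then 0 < |t + 5| < δ forces both bounds, so |(-4t + 7)/(t + 11) − (9/2)| < ε.

δ = min(3, (6/17)ε)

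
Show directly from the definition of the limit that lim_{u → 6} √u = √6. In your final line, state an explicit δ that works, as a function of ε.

δ = min(6, √6·ε)

Let ε > 0. We want δ > 0 such that 0 < |u − 6| < δ implies |√u − √6| < ε.
Multiplying by the conjugate, |√u − √6| = |u − 6|/(√u + √6).
Restrict δ ≤ 6 so that |u − 6| < 6 forces u > 0, and then √u + √6 > √6.
Hence |√u − √6| < |u − 6|/√6, which is < ε once |u − 6| < √6·ε.
Take δ = min(6, √6·ε). If 0 < |u − 6| < δ then u > 0 and |√u − √6| < |u − 6|/√6 < ε.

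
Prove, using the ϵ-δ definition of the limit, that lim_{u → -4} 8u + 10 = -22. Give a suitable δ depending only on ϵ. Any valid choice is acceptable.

Suppose ϵ > 0. We need δ > 0 so that 0 < |u + 4| < δ implies |(8u + 10) + 22| < ϵ.
|(8u + 10) + 22| = |8u + 32| = 8|u + 4|.
Thus it suffices that |u + 4| < ϵ/8.
Choosing δ = ϵ/8 gives |(8u + 10) + 22| = 8|u + 4| < ϵ whenever |u + 4| < δ.

δ = ϵ/8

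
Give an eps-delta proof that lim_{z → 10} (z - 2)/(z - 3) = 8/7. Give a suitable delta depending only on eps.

Let eps > 0 be given. We want delta > 0 with 0 < |z − 10| < delta ⇒ |(z - 2)/(z - 3) − (8/7)| < eps.
Combining over a common denominator, (z - 2)/(z - 3) − (8/7) = [(z - 2)·7 − 8·(z - 3)] / [7·(z - 3)] = -1(z − 10) / (7(z - 3)).
So |(z - 2)/(z - 3) − (8/7)| = |z − 10| / (7·|z − 3|).
Require delta ≤ 7/2, so |z − 3| ≥ |7| − |z − 10| > 7 − 7/2 = 7/2.
Hence |(z - 2)/(z - 3) − (8/7)| < |z − 10|/(7·(7/2)) = (2/49)|z − 10|, which is < eps once |z − 10| < (49/2)eps.
Take delta = min(7/2, (49/2)eps). Then 0 < |z − 10| < delta forces both bounds, so |(z - 2)/(z - 3) − (8/7)| < eps.

delta = min(7/2, (49/2)eps)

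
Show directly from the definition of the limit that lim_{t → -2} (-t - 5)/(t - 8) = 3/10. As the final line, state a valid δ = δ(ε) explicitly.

δ = min(5, (50/13)ε)

Suppose ε > 0. We want δ > 0 with 0 < |t + 2| < δ ⇒ |(-t - 5)/(t - 8) − (3/10)| < ε.
Combining over a common denominator, (-t - 5)/(t - 8) − (3/10) = [(-t - 5)·(-10) − (-3)·(t - 8)] / [(-10)·(t - 8)] = 13(t + 2) / ((-10)(t - 8)).
So |(-t - 5)/(t - 8) − (3/10)| = 13|t + 2| / (10·|t − 8|).
Require δ ≤ 5, so |t − 8| ≥ |-10| − |t + 2| > 10 − 5 = 5.
Hence |(-t - 5)/(t - 8) − (3/10)| < 13|t + 2|/(10·5) = (13/50)|t + 2|, which is < ε once |t + 2| < (50/13)ε.
Take δ = min(5, (50/13)ε). Then 0 < |t + 2| < δ forces both bounds, so |(-t - 5)/(t - 8) − (3/10)| < ε.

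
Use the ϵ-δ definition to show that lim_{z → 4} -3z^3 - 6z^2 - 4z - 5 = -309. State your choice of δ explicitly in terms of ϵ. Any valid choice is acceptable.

δ = min(1, ϵ/241)

Let ϵ > 0. We want δ > 0 such that 0 < |z − 4| < δ implies |(-3z^3 - 6z^2 - 4z - 5) + 309| < ϵ.
(-3z^3 - 6z^2 - 4z - 5) + 309 = -3z^3 - 6z^2 - 4z + 304 = (z − 4)(-3z^2 - 18z - 76).
So |(-3z^3 - 6z^2 - 4z - 5) + 309| = |z − 4|·|-3z^2 - 18z - 76|.
Assume first that |z − 4| < 1, so |z| < 5. Then |-3z^2 - 18z - 76| ≤ 3·5^2 + 18·5 + 76 = 241.
Hence |(-3z^3 - 6z^2 - 4z - 5) + 309| ≤ 241|z − 4| < ϵ provided |z − 4| < ϵ/241.
Choosing δ = min(1, ϵ/241) ensures both conditions, hence |(-3z^3 - 6z^2 - 4z - 5) + 309| < ϵ.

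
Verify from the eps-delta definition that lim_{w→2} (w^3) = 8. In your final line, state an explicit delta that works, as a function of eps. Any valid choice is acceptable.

Suppose eps > 0. We seek delta > 0 with 0 < |w − 2| < delta ⇒ |w^3 − 8| < eps.
Factor: w^3 − 8 = (w − 2)(w^2 + 2w + 4), so |w^3 − 8| = |w − 2|·|w^2 + 2w + 4|.
Impose delta ≤ 1 so that |w| < 3; then |w^2 + 2w + 4| ≤ 19.
Hence |w^3 − 8| ≤ 19|w − 2|, which is < eps once |w − 2| < eps/19.
Take delta = min(1, eps/19). If 0 < |w − 2| < delta then both bounds hold and |w^3 − 8| ≤ 19|w − 2| < 19·(eps/19) = eps.

delta = min(1, eps/19)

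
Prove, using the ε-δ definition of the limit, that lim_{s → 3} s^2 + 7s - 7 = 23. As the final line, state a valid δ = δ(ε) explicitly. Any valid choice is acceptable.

Let ε > 0. We want δ > 0 such that 0 < |s − 3| < δ implies |(s^2 + 7s - 7) − 23| < ε.
(s^2 + 7s - 7) − 23 = s^2 + 7s - 30 = (s − 3)(s + 10).
So |(s^2 + 7s - 7) − 23| = |s − 3|·|s + 10|.
Require δ ≤ 1. Then |s − 3| < 1 gives |s| < 4, and by the triangle inequality |s + 10| ≤ 4 + 10 = 14.
Hence |(s^2 + 7s - 7) − 23| ≤ 14|s − 3| < ε provided |s − 3| < ε/14.
Take δ = min(1, ε/14). Then 0 < |s − 3| < δ gives both |s − 3| < 1 and |s − 3| < ε/14, so |(s^2 + 7s - 7) − 23| < ε.

δ = min(1, ε/14)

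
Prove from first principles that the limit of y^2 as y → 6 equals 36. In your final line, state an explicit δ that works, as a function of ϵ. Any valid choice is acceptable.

Suppose ϵ > 0. We seek δ > 0 with 0 < |y − 6| < δ ⇒ |y^2 − 36| < ϵ.
Factor: y^2 − 36 = (y − 6)(y + 6), so |y^2 − 36| = |y − 6|·|y + 6|.
Restrict δ ≤ 1. Then |y − 6| < 1 gives |y| < 7, so by the triangle inequality |y + 6| ≤ 7 + 6 = 13.
Hence |y^2 − 36| ≤ 13|y − 6|, which is < ϵ once |y − 6| < ϵ/13.
Take δ = min(1, ϵ/13). If 0 < |y − 6| < δ then both bounds hold and |y^2 − 36| ≤ 13|y − 6| < 13·(ϵ/13) = ϵ.

δ = min(1, ϵ/13)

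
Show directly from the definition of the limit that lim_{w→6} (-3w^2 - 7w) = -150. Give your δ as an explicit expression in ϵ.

δ = min(2, ϵ/49)

Suppose ϵ > 0. We want δ > 0 such that 0 < |w − 6| < δ implies |(-3w^2 - 7w) + 150| < ϵ.
(-3w^2 - 7w) + 150 = -3w^2 - 7w + 150 = (w − 6)(-3w - 25).
So |(-3w^2 - 7w) + 150| = |w − 6|·|-3w - 25|.
Require δ ≤ 2. Then |w − 6| < 2 gives |w| < 8, and by the triangle inequality |-3w - 25| ≤ 3·8 + 25 = 49.
Hence |(-3w^2 - 7w) + 150| ≤ 49|w − 6| < ϵ provided |w − 6| < ϵ/49.
Choosing δ = min(2, ϵ/49) ensures both conditions, hence |(-3w^2 - 7w) + 150| < ϵ.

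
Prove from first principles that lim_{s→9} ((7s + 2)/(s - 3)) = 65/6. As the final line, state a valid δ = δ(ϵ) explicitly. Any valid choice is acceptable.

δ = min(3, (18/23)ϵ)

Let ϵ > 0 be given. We want δ > 0 with 0 < |s − 9| < δ ⇒ |(7s + 2)/(s - 3) − (65/6)| < ϵ.
Combining over a common denominator, (7s + 2)/(s - 3) − (65/6) = [(7s + 2)·6 − 65·(s - 3)] / [6·(s - 3)] = -23(s − 9) / (6(s - 3)).
So |(7s + 2)/(s - 3) − (65/6)| = 23|s − 9| / (6·|s − 3|).
Require δ ≤ 3, so |s − 3| ≥ |6| − |s − 9| > 6 − 3 = 3.
Hence |(7s + 2)/(s - 3) − (65/6)| < 23|s − 9|/(6·3) = (23/18)|s − 9|, which is < ϵ once |s − 9| < (18/23)ϵ.
Take δ = min(3, (18/23)ϵ). Then 0 < |s − 9| < δ forces both bounds, so |(7s + 2)/(s - 3) − (65/6)| < ϵ.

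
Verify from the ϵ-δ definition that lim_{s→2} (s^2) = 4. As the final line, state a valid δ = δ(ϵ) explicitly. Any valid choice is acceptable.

Let ϵ > 0 be given. We seek δ > 0 with 0 < |s − 2| < δ ⇒ |s^2 − 4| < ϵ.
Factor: s^2 − 4 = (s − 2)(s + 2), so |s^2 − 4| = |s − 2|·|s + 2|.
Restrict δ ≤ 1. Then |s − 2| < 1 gives |s| < 3, so by the triangle inequality |s + 2| ≤ 3 + 2 = 5.
Hence |s^2 − 4| ≤ 5|s − 2|, which is < ϵ once |s − 2| < ϵ/5.
Take δ = min(1, ϵ/5). If 0 < |s − 2| < δ then both bounds hold and |s^2 − 4| ≤ 5|s − 2| < 5·(ϵ/5) = ϵ.

δ = min(1, ϵ/5)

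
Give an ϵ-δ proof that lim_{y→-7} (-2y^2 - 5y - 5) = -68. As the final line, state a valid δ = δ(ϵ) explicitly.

Suppose ϵ > 0. We want δ > 0 such that 0 < |y + 7| < δ implies |(-2y^2 - 5y - 5) + 68| < ϵ.
(-2y^2 - 5y - 5) + 68 = -2y^2 - 5y + 63 = (y + 7)(-2y + 9).
So |(-2y^2 - 5y - 5) + 68| = |y + 7|·|-2y + 9|.
Assume first that |y + 7| < 1, so |y| < 8. Then |-2y + 9| ≤ 2·8 + 9 = 25.
Hence |(-2y^2 - 5y - 5) + 68| ≤ 25|y + 7| < ϵ provided |y + 7| < ϵ/25.
Choosing δ = min(1, ϵ/25) ensures both conditions, hence |(-2y^2 - 5y - 5) + 68| < ϵ.

δ = min(1, ϵ/25)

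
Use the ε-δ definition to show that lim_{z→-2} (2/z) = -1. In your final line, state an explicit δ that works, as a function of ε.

Fix ε > 0. We seek δ > 0 such that 0 < |z + 2| < δ implies |2/z + 1| < ε.
|2/z + 1| = 2·|-2 − z|/(2·|z|) = 2|z + 2|/(2|z|).
Restrict δ ≤ 1. Then |z + 2| < 1 gives |z| > 1, so 2|z| > 2.
Then |2/z + 1| < 2|z + 2|/2, which is < ε when |z + 2| < ε.
Take δ = min(1, ε). Then 0 < |z + 2| < δ gives both |z + 2| < 1 and |z + 2| < ε, so |2/z + 1| < ε.

δ = min(1, ε)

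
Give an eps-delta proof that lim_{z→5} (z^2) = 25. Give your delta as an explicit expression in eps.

Suppose eps > 0. We seek delta > 0 with 0 < |z − 5| < delta ⇒ |z^2 − 25| < eps.
Factor: z^2 − 25 = (z − 5)(z + 5), so |z^2 − 25| = |z − 5|·|z + 5|.
Impose delta ≤ 2 so that |z| < 7; then |z + 5| ≤ 12.
Hence |z^2 − 25| ≤ 12|z − 5|, which is < eps once |z − 5| < eps/12.
Take delta = min(2, eps/12). If 0 < |z − 5| < delta then both bounds hold and |z^2 − 25| ≤ 12|z − 5| < 12·(eps/12) = eps.

delta = min(2, eps/12)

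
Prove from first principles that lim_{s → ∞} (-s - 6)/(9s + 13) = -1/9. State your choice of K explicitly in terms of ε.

K = (41/81)/ε

Suppose ε > 0. We seek K > 0 such that s > K implies |(-s - 6)/(9s + 13) + 1/9| < ε.
(-s - 6)/(9s + 13) + 1/9 = (9(-s - 6) − (-1)(9s + 13)) / (9(9s + 13)) = -41/(9(9s + 13)).
For s > 0 we have 9s + 13 > 9s, so |(-s - 6)/(9s + 13) + 1/9| = 41/(9(9s + 13)) < 41/(9·9s) = (41/81)/s.
Thus |(-s - 6)/(9s + 13) + 1/9| < ε whenever s > (41/81)/ε.
Take K = (41/81)/ε. If s > K then |(-s - 6)/(9s + 13) + 1/9| < (41/81)/s < ε.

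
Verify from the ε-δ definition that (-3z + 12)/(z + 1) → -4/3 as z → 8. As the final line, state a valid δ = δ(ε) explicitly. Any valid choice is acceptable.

δ = min(9/2, (27/10)ε)

Fix ε > 0. We want δ > 0 with 0 < |z − 8| < δ ⇒ |(-3z + 12)/(z + 1) + 4/3| < ε.
Combining over a common denominator, (-3z + 12)/(z + 1) + 4/3 = [(-3z + 12)·9 − (-12)·(z + 1)] / [9·(z + 1)] = -15(z − 8) / (9(z + 1)).
So |(-3z + 12)/(z + 1) + 4/3| = 15|z − 8| / (9·|z + 1|).
Require δ ≤ 9/2, so |z + 1| ≥ |9| − |z − 8| > 9 − 9/2 = 9/2.
Hence |(-3z + 12)/(z + 1) + 4/3| < 15|z − 8|/(9·(9/2)) = (10/27)|z − 8|, which is < ε once |z − 8| < (27/10)ε.
Take δ = min(9/2, (27/10)ε). Then 0 < |z − 8| < δ forces both bounds, so |(-3z + 12)/(z + 1) + 4/3| < ε.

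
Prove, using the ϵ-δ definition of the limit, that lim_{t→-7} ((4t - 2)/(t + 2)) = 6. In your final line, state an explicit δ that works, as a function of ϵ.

δ = min(5/2, (5/4)ϵ)

Suppose ϵ > 0. We want δ > 0 with 0 < |t + 7| < δ ⇒ |(4t - 2)/(t + 2) − 6| < ϵ.
Combining over a common denominator, (4t - 2)/(t + 2) − 6 = [(4t - 2)·(-5) − (-30)·(t + 2)] / [(-5)·(t + 2)] = 10(t + 7) / ((-5)(t + 2)).
So |(4t - 2)/(t + 2) − 6| = 10|t + 7| / (5·|t + 2|).
Require δ ≤ 5/2, so |t + 2| ≥ |-5| − |t + 7| > 5 − 5/2 = 5/2.
Hence |(4t - 2)/(t + 2) − 6| < 10|t + 7|/(5·(5/2)) = (4/5)|t + 7|, which is < ϵ once |t + 7| < (5/4)ϵ.
Take δ = min(5/2, (5/4)ϵ). Then 0 < |t + 7| < δ forces both bounds, so |(4t - 2)/(t + 2) − 6| < ϵ.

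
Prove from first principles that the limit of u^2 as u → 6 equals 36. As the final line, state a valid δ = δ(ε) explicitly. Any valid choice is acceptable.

δ = min(1, ε/13)

Suppose ε > 0. We seek δ > 0 with 0 < |u − 6| < δ ⇒ |u^2 − 36| < ε.
Factor: u^2 − 36 = (u − 6)(u + 6), so |u^2 − 36| = |u − 6|·|u + 6|.
Impose δ ≤ 1 so that |u| < 7; then |u + 6| ≤ 13.
Hence |u^2 − 36| ≤ 13|u − 6|, which is < ε once |u − 6| < ε/13.
Take δ = min(1, ε/13). If 0 < |u − 6| < δ then both bounds hold and |u^2 − 36| ≤ 13|u − 6| < 13·(ε/13) = ε.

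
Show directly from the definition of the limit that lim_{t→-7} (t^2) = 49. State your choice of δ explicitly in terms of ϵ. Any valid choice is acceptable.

Let ϵ > 0 be given. We seek δ > 0 with 0 < |t + 7| < δ ⇒ |t^2 − 49| < ϵ.
Factor: t^2 − 49 = (t + 7)(t - 7), so |t^2 − 49| = |t + 7|·|t - 7|.
Impose δ ≤ 1 so that |t| < 8; then |t - 7| ≤ 15.
Hence |t^2 − 49| ≤ 15|t + 7|, which is < ϵ once |t + 7| < ϵ/15.
Take δ = min(1, ϵ/15). If 0 < |t + 7| < δ then both bounds hold and |t^2 − 49| ≤ 15|t + 7| < 15·(ϵ/15) = ϵ.

δ = min(1, ϵ/15)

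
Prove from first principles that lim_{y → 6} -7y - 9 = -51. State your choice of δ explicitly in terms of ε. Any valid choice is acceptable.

Fix ε > 0. We need δ > 0 so that 0 < |y − 6| < δ implies |(-7y - 9) + 51| < ε.
Since (-7y - 9) + 51 = -7(y − 6), we have |(-7y - 9) + 51| = 7|y − 6|.
Thus it suffices that |y − 6| < ε/7.
Choosing δ = ε/7 gives |(-7y - 9) + 51| = 7|y − 6| < ε whenever |y − 6| < δ.

δ = ε/7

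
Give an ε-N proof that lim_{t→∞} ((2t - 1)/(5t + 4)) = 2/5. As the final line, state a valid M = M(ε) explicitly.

Let ε > 0 be given. We seek M > 0 such that t > M implies |(2t - 1)/(5t + 4) − (2/5)| < ε.
(2t - 1)/(5t + 4) − (2/5) = (5(2t - 1) − 2(5t + 4)) / (5(5t + 4)) = -13/(5(5t + 4)).
For t > 0 we have 5t + 4 > 5t, so |(2t - 1)/(5t + 4) − (2/5)| = 13/(5(5t + 4)) < 13/(5·5t) = (13/25)/t.
Thus |(2t - 1)/(5t + 4) − (2/5)| < ε whenever t > (13/25)/ε.
Take M = (13/25)/ε. If t > M then |(2t - 1)/(5t + 4) − (2/5)| < (13/25)/t < ε.

M = (13/25)/ε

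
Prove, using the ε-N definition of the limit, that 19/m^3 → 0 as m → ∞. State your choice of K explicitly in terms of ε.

K = (19/ε)^{1/3}

Suppose ε > 0. For m ≥ 1, |19/m^3 − 0| = 19/m^3.
19/m^3 < ε ⇔ m^3 > 19/ε ⇔ m > (19/ε)^{1/3}.
Take K = (19/ε)^{1/3}. Then m > K implies 19/m^3 < ε.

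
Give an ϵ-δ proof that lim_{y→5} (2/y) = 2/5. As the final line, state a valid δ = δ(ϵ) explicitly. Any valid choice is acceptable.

Let ϵ > 0. We seek δ > 0 such that 0 < |y − 5| < δ implies |2/y − (2/5)| < ϵ.
|2/y − (2/5)| = 2·|5 − y|/(5·|y|) = 2|y − 5|/(5|y|).
Restrict δ ≤ 5/2. Then |y − 5| < 5/2 gives |y| > 5/2, so 5|y| > 25/2.
Then |2/y − (2/5)| < 2|y − 5|/(25/2), which is < ϵ when |y − 5| < (25/4)ϵ.
Take δ = min(5/2, (25/4)ϵ). Then 0 < |y − 5| < δ gives both |y − 5| < 5/2 and |y − 5| < (25/4)ϵ, so |2/y − (2/5)| < ϵ.

δ = min(5/2, (25/4)ϵ)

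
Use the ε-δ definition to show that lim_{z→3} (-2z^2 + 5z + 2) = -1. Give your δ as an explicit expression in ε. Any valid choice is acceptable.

δ = min(1, ε/9)

Let ε > 0 be given. We want δ > 0 such that 0 < |z − 3| < δ implies |(-2z^2 + 5z + 2) + 1| < ε.
(-2z^2 + 5z + 2) + 1 = -2z^2 + 5z + 3 = (z − 3)(-2z - 1).
So |(-2z^2 + 5z + 2) + 1| = |z − 3|·|-2z - 1|.
Require δ ≤ 1. Then |z − 3| < 1 gives |z| < 4, and by the triangle inequality |-2z - 1| ≤ 2·4 + 1 = 9.
Hence |(-2z^2 + 5z + 2) + 1| ≤ 9|z − 3| < ε provided |z − 3| < ε/9.
Take δ = min(1, ε/9). Then 0 < |z − 3| < δ gives both |z − 3| < 1 and |z − 3| < ε/9, so |(-2z^2 + 5z + 2) + 1| < ε.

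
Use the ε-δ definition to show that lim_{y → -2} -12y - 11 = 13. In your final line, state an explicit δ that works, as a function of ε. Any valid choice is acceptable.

Suppose ε > 0. We need δ > 0 so that 0 < |y + 2| < δ implies |(-12y - 11) − 13| < ε.
|(-12y - 11) − 13| = |-12y - 24| = 12|y + 2|.
So 12|y + 2| < ε exactly when |y + 2| < ε/12.
Choosing δ = ε/12 gives |(-12y - 11) − 13| = 12|y + 2| < ε whenever |y + 2| < δ.

δ = ε/12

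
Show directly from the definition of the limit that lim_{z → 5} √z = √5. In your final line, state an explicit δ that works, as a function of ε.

Let ε > 0. We want δ > 0 such that 0 < |z − 5| < δ implies |√z − √5| < ε.
Rationalise: √z − √5 = (z − 5)/(√z + √5), so |√z − √5| = |z − 5|/(√z + √5).
Restrict δ ≤ 5 so that |z − 5| < 5 forces z > 0, and then √z + √5 > √5.
Hence |√z − √5| < |z − 5|/√5, which is < ε once |z − 5| < √5·ε.
Take δ = min(5, √5·ε). If 0 < |z − 5| < δ then z > 0 and |√z − √5| < |z − 5|/√5 < ε.

δ = min(5, √5·ε)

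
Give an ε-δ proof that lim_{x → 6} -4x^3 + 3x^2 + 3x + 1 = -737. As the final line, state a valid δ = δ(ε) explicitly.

δ = min(1, ε/466)

Let ε > 0 be given. We want δ > 0 such that 0 < |x − 6| < δ implies |(-4x^3 + 3x^2 + 3x + 1) + 737| < ε.
(-4x^3 + 3x^2 + 3x + 1) + 737 = -4x^3 + 3x^2 + 3x + 738 = (x − 6)(-4x^2 - 21x - 123).
So |(-4x^3 + 3x^2 + 3x + 1) + 737| = |x − 6|·|-4x^2 - 21x - 123|.
Require δ ≤ 1. Then |x − 6| < 1 gives |x| < 7, and by the triangle inequality |-4x^2 - 21x - 123| ≤ 4·7^2 + 21·7 + 123 = 466.
Hence |(-4x^3 + 3x^2 + 3x + 1) + 737| ≤ 466|x − 6| < ε provided |x − 6| < ε/466.
Choosing δ = min(1, ε/466) ensures both conditions, hence |(-4x^3 + 3x^2 + 3x + 1) + 737| < ε.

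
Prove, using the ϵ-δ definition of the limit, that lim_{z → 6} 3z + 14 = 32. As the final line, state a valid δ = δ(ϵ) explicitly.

Let ϵ > 0 be given. We need δ > 0 so that 0 < |z − 6| < δ implies |(3z + 14) − 32| < ϵ.
Since (3z + 14) − 32 = 3(z − 6), we have |(3z + 14) − 32| = 3|z − 6|.
So 3|z − 6| < ϵ exactly when |z − 6| < ϵ/3.
Take δ = ϵ/3. If 0 < |z − 6| < δ then |(3z + 14) − 32| = 3|z − 6| < 3·(ϵ/3) = ϵ.

δ = ϵ/3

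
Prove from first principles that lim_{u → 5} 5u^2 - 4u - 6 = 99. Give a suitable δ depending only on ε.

Let ε > 0 be given. We want δ > 0 such that 0 < |u − 5| < δ implies |(5u^2 - 4u - 6) − 99| < ε.
(5u^2 - 4u - 6) − 99 = 5u^2 - 4u - 105 = (u − 5)(5u + 21).
So |(5u^2 - 4u - 6) − 99| = |u − 5|·|5u + 21|.
Require δ ≤ 1. Then |u − 5| < 1 gives |u| < 6, and by the triangle inequality |5u + 21| ≤ 5·6 + 21 = 51.
Hence |(5u^2 - 4u - 6) − 99| ≤ 51|u − 5| < ε provided |u − 5| < ε/51.
Choosing δ = min(1, ε/51) ensures both conditions, hence |(5u^2 - 4u - 6) − 99| < ε.

δ = min(1, ε/51)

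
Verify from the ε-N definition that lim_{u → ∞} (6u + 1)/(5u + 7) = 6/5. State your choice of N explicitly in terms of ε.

N = (37/25)/ε

Fix ε > 0. We seek N > 0 such that u > N implies |(6u + 1)/(5u + 7) − (6/5)| < ε.
(6u + 1)/(5u + 7) − (6/5) = (5(6u + 1) − 6(5u + 7)) / (5(5u + 7)) = -37/(5(5u + 7)).
For u > 0 we have 5u + 7 > 5u, so |(6u + 1)/(5u + 7) − (6/5)| = 37/(5(5u + 7)) < 37/(5·5u) = (37/25)/u.
Thus |(6u + 1)/(5u + 7) − (6/5)| < ε whenever u > (37/25)/ε.
Take N = (37/25)/ε. If u > N then |(6u + 1)/(5u + 7) − (6/5)| < (37/25)/u < ε.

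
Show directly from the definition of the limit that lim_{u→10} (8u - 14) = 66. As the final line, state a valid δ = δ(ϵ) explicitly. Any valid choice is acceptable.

δ = ϵ/8

Let ϵ > 0 be given. We need δ > 0 so that 0 < |u − 10| < δ implies |(8u - 14) − 66| < ϵ.
Since (8u - 14) − 66 = 8(u − 10), we have |(8u - 14) − 66| = 8|u − 10|.
So 8|u − 10| < ϵ exactly when |u − 10| < ϵ/8.
Take δ = ϵ/8. If 0 < |u − 10| < δ then |(8u - 14) − 66| = 8|u − 10| < 8·(ϵ/8) = ϵ.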